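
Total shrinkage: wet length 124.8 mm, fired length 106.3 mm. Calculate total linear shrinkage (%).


TS = (124.8 - 106.3) / 124.8 * 100 = 14.82%

14.82


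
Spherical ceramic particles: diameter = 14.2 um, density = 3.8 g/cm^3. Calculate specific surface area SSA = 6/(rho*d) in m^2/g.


SSA = 6 / (3.8 * 14.2) = 0.111 m^2/g

0.111


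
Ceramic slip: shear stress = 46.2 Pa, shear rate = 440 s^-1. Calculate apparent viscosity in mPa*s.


eta = tau/gamma * 1000 = 46.2/440 * 1000 = 105.0 mPa*s

105.0


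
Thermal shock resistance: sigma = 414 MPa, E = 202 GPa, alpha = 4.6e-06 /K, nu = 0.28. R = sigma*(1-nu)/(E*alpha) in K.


R = 414*(1-0.28)/(202*1000*4.6e-06) = 321 K

321


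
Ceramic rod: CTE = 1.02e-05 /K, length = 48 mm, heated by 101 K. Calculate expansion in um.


dL = 1.02e-05 * 48 * 101 * 1000 = 49.45 um

49.45


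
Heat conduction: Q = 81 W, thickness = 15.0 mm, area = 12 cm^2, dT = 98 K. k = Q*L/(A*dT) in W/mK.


k = 81*15.0/1000/(12/10000*98) = 10.33 W/mK

10.33


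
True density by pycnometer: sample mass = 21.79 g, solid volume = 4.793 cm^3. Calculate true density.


TD = 21.79 / 4.793 = 4.546 g/cm^3

4.546


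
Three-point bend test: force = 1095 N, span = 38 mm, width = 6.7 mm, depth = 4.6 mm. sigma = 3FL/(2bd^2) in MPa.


sigma = 3*1095*38/(2*6.7*4.6^2) = 440.2 MPa

440.2


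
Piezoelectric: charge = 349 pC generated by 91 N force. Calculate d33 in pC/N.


d33 = 349 / 91 = 3.8 pC/N

3.8


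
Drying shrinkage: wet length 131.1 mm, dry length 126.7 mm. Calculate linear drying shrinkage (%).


DS = (131.1 - 126.7) / 131.1 * 100 = 3.36%

3.36


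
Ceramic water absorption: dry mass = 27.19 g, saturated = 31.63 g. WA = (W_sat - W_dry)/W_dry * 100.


WA = (31.63 - 27.19) / 27.19 * 100 = 16.33%

16.33


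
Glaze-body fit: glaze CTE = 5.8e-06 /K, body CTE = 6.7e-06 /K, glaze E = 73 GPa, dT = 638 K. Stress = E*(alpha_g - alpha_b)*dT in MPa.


Stress = 73*1000*(5.8e-06 - 6.7e-06)*638 = -41.9 MPa

-41.9


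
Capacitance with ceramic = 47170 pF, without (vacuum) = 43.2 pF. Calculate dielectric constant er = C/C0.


er = 47170 / 43.2 = 1091.9

1091.9


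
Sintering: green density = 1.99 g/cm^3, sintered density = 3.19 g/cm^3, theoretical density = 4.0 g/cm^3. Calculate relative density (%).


Relative = 3.19 / 4.0 * 100 = 79.8%

79.8


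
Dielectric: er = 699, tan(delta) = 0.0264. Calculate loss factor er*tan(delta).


Loss = 699 * 0.0264 = 18.454

18.454


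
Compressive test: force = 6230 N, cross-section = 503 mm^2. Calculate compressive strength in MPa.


CS = 6230 / 503 = 12.4 MPa

12.4


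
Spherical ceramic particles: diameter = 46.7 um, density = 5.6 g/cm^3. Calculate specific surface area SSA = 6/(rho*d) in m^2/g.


SSA = 6 / (5.6 * 46.7) = 0.023 m^2/g

0.023


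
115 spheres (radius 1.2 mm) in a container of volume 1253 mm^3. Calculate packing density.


V_sphere = 4/3*pi*1.2^3 = 7.2382 mm^3
Total V = 115*7.2382 = 832.393 mm^3
PD = 832.393 / 1253 = 0.664

0.664


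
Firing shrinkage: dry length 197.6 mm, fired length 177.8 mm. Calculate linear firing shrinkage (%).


FS = (197.6 - 177.8) / 197.6 * 100 = 10.02%

10.02


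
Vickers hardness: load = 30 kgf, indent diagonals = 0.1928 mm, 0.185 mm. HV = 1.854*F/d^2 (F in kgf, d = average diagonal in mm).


d_avg = (0.1928+0.185)/2 = 0.1889 mm
HV = 1.854*30/0.1889^2 = 1559

1559


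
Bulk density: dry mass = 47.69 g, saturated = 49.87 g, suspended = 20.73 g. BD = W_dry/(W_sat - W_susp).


BD = 47.69 / (49.87 - 20.73) = 47.69 / 29.14 = 1.637 g/cm^3

1.637


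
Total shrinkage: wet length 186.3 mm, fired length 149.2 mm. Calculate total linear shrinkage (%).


TS = (186.3 - 149.2) / 186.3 * 100 = 19.91%

19.91


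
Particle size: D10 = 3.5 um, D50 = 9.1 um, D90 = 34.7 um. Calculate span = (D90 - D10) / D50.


Span = (34.7 - 3.5) / 9.1 = 31.2 / 9.1 = 3.429

3.429


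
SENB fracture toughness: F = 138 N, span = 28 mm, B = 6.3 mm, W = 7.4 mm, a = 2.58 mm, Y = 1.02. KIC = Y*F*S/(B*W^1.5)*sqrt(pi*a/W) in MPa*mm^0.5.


KIC = 1.02*138*28/(6.3*7.4^1.5)*sqrt(pi*2.58/7.4) = 32.53

32.53


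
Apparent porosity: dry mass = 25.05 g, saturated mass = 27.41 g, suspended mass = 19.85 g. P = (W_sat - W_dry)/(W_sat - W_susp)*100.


P = (27.41 - 25.05) / (27.41 - 19.85) * 100 = 2.36 / 7.56 * 100 = 31.2%

31.2


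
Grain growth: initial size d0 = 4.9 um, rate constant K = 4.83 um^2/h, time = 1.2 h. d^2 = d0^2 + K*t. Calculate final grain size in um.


d^2 = 4.9^2 + 4.83*1.2 = 29.806
d = sqrt(29.806) = 5.46 um

5.46


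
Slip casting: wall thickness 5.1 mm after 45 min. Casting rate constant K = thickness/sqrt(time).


K = 5.1 / sqrt(45) = 5.1 / 6.7082 = 0.76 mm/min^0.5

0.76


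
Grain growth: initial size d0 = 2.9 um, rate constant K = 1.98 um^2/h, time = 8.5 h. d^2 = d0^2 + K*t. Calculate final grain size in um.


d^2 = 2.9^2 + 1.98*8.5 = 25.24
d = sqrt(25.24) = 5.02 um

5.02


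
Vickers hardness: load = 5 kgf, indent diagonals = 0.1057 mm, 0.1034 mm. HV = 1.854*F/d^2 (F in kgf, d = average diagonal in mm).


d_avg = (0.1057+0.1034)/2 = 0.10455 mm
HV = 1.854*5/0.10455^2 = 848

848


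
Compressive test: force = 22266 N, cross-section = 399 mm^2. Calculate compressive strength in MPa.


CS = 22266 / 399 = 55.8 MPa

55.8


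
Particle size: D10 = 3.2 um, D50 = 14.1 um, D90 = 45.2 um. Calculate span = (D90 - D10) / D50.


Span = (45.2 - 3.2) / 14.1 = 42.0 / 14.1 = 2.979

2.979


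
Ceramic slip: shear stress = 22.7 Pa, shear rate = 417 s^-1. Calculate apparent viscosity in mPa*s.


eta = tau/gamma * 1000 = 22.7/417 * 1000 = 54.4 mPa*s

54.4


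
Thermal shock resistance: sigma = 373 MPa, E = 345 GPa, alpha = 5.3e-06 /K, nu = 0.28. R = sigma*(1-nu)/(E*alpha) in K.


R = 373*(1-0.28)/(345*1000*5.3e-06) = 147 K

147


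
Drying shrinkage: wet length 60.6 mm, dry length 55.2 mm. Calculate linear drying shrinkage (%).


DS = (60.6 - 55.2) / 60.6 * 100 = 8.91%

8.91


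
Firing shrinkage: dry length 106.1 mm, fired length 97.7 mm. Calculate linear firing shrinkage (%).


FS = (106.1 - 97.7) / 106.1 * 100 = 7.92%

7.92


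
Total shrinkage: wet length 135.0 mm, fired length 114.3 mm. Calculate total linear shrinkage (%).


TS = (135.0 - 114.3) / 135.0 * 100 = 15.33%

15.33


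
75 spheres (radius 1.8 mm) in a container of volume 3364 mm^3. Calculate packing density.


V_sphere = 4/3*pi*1.8^3 = 24.429 mm^3
Total V = 75*24.429 = 1832.175 mm^3
PD = 1832.175 / 3364 = 0.545

0.545


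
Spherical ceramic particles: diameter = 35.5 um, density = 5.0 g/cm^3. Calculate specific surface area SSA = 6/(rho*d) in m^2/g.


SSA = 6 / (5.0 * 35.5) = 0.034 m^2/g

0.034


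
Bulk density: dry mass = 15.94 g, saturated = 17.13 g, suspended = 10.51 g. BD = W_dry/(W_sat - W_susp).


BD = 15.94 / (17.13 - 10.51) = 15.94 / 6.62 = 2.408 g/cm^3

2.408


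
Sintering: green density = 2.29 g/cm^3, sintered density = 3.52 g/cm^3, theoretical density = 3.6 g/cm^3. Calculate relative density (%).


Relative = 3.52 / 3.6 * 100 = 97.8%

97.8


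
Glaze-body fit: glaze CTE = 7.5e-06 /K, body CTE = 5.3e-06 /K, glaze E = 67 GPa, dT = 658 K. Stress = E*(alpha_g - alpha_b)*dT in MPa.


Stress = 67*1000*(7.5e-06 - 5.3e-06)*658 = 97.0 MPa

97.0


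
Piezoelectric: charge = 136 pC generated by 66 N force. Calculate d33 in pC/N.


d33 = 136 / 66 = 2.1 pC/N

2.1


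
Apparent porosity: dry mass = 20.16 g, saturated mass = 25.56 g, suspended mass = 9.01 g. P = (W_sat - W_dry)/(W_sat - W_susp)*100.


P = (25.56 - 20.16) / (25.56 - 9.01) * 100 = 5.4 / 16.55 * 100 = 32.6%

32.6


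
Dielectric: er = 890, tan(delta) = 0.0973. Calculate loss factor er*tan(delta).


Loss = 890 * 0.0973 = 86.597

86.597


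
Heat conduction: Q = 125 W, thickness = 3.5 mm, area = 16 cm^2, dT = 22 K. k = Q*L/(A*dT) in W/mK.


k = 125*3.5/1000/(16/10000*22) = 12.43 W/mK

12.43


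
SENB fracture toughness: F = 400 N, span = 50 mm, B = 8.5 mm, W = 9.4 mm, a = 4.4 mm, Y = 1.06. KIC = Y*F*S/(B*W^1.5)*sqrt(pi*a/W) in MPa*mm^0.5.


KIC = 1.06*400*50/(8.5*9.4^1.5)*sqrt(pi*4.4/9.4) = 104.95

104.95


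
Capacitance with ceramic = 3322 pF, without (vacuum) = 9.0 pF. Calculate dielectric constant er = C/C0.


er = 3322 / 9.0 = 369.11

369.11


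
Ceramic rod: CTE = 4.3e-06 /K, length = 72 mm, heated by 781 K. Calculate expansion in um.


dL = 4.3e-06 * 72 * 781 * 1000 = 241.798 um

241.798


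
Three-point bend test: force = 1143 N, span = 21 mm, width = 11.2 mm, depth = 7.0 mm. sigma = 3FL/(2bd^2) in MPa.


sigma = 3*1143*21/(2*11.2*7.0^2) = 65.6 MPa

65.6


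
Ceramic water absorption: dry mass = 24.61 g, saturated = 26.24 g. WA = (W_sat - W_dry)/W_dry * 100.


WA = (26.24 - 24.61) / 24.61 * 100 = 6.62%

6.62


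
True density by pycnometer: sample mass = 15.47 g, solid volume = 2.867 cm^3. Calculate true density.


TD = 15.47 / 2.867 = 5.396 g/cm^3

5.396


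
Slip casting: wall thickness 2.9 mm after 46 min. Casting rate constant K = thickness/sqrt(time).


K = 2.9 / sqrt(46) = 2.9 / 6.7823 = 0.428 mm/min^0.5

0.428


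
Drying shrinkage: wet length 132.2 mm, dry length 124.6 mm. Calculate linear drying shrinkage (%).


DS = (132.2 - 124.6) / 132.2 * 100 = 5.75%

5.75


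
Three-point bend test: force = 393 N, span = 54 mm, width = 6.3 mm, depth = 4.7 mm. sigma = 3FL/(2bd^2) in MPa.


sigma = 3*393*54/(2*6.3*4.7^2) = 228.7 MPa

228.7


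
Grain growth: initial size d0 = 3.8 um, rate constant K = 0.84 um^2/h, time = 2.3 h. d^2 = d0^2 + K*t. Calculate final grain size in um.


d^2 = 3.8^2 + 0.84*2.3 = 16.372
d = sqrt(16.372) = 4.05 um

4.05


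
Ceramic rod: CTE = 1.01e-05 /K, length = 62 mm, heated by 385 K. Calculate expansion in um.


dL = 1.01e-05 * 62 * 385 * 1000 = 241.087 um

241.087


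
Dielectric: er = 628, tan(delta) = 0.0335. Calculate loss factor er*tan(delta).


Loss = 628 * 0.0335 = 21.038

21.038


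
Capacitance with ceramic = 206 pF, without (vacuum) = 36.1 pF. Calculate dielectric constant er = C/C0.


er = 206 / 36.1 = 5.71

5.71


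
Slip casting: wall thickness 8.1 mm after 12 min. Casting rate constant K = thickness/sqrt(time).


K = 8.1 / sqrt(12) = 8.1 / 3.4641 = 2.338 mm/min^0.5

2.338


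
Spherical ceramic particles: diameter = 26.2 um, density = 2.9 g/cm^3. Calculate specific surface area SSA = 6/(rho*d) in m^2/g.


SSA = 6 / (2.9 * 26.2) = 0.079 m^2/g

0.079


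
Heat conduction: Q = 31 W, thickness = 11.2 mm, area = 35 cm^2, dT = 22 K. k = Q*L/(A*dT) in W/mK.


k = 31*11.2/1000/(35/10000*22) = 4.51 W/mK

4.51


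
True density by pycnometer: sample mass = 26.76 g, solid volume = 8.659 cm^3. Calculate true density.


TD = 26.76 / 8.659 = 3.09 g/cm^3

3.09


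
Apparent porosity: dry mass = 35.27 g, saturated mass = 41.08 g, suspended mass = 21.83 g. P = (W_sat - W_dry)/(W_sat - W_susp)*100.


P = (41.08 - 35.27) / (41.08 - 21.83) * 100 = 5.81 / 19.25 * 100 = 30.2%

30.2


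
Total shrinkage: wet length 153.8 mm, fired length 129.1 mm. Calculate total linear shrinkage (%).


TS = (153.8 - 129.1) / 153.8 * 100 = 16.06%

16.06


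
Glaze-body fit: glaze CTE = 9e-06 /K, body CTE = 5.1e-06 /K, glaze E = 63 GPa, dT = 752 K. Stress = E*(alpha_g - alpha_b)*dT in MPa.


Stress = 63*1000*(9e-06 - 5.1e-06)*752 = 184.8 MPa

184.8


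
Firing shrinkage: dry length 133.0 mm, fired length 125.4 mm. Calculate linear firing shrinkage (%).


FS = (133.0 - 125.4) / 133.0 * 100 = 5.71%

5.71


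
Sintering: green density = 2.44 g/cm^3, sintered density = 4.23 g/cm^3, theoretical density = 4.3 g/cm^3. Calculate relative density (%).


Relative = 4.23 / 4.3 * 100 = 98.4%

98.4


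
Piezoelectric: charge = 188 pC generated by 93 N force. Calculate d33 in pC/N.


d33 = 188 / 93 = 2.0 pC/N

2.0


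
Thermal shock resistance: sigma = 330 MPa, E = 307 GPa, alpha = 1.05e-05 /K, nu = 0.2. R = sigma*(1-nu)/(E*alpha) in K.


R = 330*(1-0.2)/(307*1000*1.05e-05) = 82 K

82


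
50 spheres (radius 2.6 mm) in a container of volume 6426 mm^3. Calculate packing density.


V_sphere = 4/3*pi*2.6^3 = 73.6222 mm^3
Total V = 50*73.6222 = 3681.11 mm^3
PD = 3681.11 / 6426 = 0.573

0.573


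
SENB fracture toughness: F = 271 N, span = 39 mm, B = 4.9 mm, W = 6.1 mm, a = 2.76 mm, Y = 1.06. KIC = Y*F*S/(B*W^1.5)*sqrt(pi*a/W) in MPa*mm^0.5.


KIC = 1.06*271*39/(4.9*6.1^1.5)*sqrt(pi*2.76/6.1) = 180.93

180.93


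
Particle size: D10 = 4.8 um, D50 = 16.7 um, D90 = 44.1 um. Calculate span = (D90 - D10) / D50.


Span = (44.1 - 4.8) / 16.7 = 39.3 / 16.7 = 2.353

2.353


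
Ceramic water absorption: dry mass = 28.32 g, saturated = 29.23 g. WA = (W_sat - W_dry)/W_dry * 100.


WA = (29.23 - 28.32) / 28.32 * 100 = 3.21%

3.21


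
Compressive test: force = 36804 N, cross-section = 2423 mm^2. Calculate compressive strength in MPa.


CS = 36804 / 2423 = 15.2 MPa

15.2


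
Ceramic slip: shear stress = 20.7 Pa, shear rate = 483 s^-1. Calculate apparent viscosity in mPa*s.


eta = tau/gamma * 1000 = 20.7/483 * 1000 = 42.9 mPa*s

42.9


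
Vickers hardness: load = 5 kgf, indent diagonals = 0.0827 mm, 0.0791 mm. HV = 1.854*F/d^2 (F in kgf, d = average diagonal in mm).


d_avg = (0.0827+0.0791)/2 = 0.0809 mm
HV = 1.854*5/0.0809^2 = 1416

1416


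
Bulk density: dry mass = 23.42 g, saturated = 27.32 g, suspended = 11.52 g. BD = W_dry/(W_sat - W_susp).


BD = 23.42 / (27.32 - 11.52) = 23.42 / 15.8 = 1.482 g/cm^3

1.482


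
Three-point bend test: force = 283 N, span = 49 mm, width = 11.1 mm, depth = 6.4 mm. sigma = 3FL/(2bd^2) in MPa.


sigma = 3*283*49/(2*11.1*6.4^2) = 45.7 MPa

45.7


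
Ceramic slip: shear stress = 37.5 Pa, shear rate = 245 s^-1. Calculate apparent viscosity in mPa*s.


eta = tau/gamma * 1000 = 37.5/245 * 1000 = 153.1 mPa*s

153.1


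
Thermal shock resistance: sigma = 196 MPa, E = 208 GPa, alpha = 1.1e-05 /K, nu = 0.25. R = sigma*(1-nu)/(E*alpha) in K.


R = 196*(1-0.25)/(208*1000*1.1e-05) = 64 K

64


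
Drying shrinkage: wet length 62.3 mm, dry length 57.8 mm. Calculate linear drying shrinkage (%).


DS = (62.3 - 57.8) / 62.3 * 100 = 7.22%

7.22


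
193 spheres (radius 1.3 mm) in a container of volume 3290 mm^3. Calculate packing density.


V_sphere = 4/3*pi*1.3^3 = 9.2028 mm^3
Total V = 193*9.2028 = 1776.1404 mm^3
PD = 1776.1404 / 3290 = 0.54

0.54


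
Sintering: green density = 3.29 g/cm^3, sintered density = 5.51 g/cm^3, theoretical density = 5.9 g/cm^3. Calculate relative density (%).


Relative = 5.51 / 5.9 * 100 = 93.4%

93.4


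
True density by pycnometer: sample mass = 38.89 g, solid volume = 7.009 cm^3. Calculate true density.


TD = 38.89 / 7.009 = 5.549 g/cm^3

5.549


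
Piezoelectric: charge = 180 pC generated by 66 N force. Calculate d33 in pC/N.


d33 = 180 / 66 = 2.7 pC/N

2.7


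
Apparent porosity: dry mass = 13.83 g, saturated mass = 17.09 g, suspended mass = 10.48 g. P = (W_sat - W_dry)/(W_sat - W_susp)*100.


P = (17.09 - 13.83) / (17.09 - 10.48) * 100 = 3.26 / 6.61 * 100 = 49.3%

49.3


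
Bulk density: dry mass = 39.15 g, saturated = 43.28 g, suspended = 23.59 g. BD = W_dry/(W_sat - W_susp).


BD = 39.15 / (43.28 - 23.59) = 39.15 / 19.69 = 1.988 g/cm^3

1.988


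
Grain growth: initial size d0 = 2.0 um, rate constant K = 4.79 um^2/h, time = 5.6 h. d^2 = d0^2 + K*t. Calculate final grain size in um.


d^2 = 2.0^2 + 4.79*5.6 = 30.824
d = sqrt(30.824) = 5.55 um

5.55


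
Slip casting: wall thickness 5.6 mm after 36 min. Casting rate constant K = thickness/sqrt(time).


K = 5.6 / sqrt(36) = 5.6 / 6.0 = 0.933 mm/min^0.5

0.933


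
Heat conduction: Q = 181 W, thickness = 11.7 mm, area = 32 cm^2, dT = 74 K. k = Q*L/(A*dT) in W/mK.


k = 181*11.7/1000/(32/10000*74) = 8.94 W/mK

8.94


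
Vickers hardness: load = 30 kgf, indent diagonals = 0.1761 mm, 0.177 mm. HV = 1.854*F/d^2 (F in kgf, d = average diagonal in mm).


d_avg = (0.1761+0.177)/2 = 0.17655 mm
HV = 1.854*30/0.17655^2 = 1784

1784


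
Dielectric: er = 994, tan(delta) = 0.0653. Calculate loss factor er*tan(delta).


Loss = 994 * 0.0653 = 64.908

64.908


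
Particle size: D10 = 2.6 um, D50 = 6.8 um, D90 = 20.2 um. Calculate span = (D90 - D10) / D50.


Span = (20.2 - 2.6) / 6.8 = 17.6 / 6.8 = 2.588

2.588


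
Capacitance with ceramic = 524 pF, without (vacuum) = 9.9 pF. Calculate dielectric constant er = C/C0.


er = 524 / 9.9 = 52.93

52.93


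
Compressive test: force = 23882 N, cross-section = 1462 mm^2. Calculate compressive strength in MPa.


CS = 23882 / 1462 = 16.3 MPa

16.3


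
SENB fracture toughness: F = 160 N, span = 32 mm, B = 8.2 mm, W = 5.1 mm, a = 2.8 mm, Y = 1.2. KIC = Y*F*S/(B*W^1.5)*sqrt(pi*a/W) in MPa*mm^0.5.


KIC = 1.2*160*32/(8.2*5.1^1.5)*sqrt(pi*2.8/5.1) = 85.44

85.44


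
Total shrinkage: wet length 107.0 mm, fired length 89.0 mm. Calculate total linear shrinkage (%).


TS = (107.0 - 89.0) / 107.0 * 100 = 16.82%

16.82


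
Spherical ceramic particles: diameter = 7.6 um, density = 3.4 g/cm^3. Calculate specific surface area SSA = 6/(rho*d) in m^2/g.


SSA = 6 / (3.4 * 7.6) = 0.232 m^2/g

0.232


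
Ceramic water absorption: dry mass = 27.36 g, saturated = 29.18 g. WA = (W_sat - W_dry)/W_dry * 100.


WA = (29.18 - 27.36) / 27.36 * 100 = 6.65%

6.65


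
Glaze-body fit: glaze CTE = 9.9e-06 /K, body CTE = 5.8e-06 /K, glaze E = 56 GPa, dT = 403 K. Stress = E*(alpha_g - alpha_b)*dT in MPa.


Stress = 56*1000*(9.9e-06 - 5.8e-06)*403 = 92.5 MPa

92.5


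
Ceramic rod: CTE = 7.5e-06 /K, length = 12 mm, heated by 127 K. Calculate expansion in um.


dL = 7.5e-06 * 12 * 127 * 1000 = 11.43 um

11.43


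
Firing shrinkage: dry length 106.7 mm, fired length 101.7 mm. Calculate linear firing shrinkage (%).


FS = (106.7 - 101.7) / 106.7 * 100 = 4.69%

4.69


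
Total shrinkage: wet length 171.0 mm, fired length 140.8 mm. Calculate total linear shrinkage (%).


TS = (171.0 - 140.8) / 171.0 * 100 = 17.66%

17.66


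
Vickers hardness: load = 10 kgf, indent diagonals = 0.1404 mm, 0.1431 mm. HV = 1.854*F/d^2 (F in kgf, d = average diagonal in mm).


d_avg = (0.1404+0.1431)/2 = 0.14175 mm
HV = 1.854*10/0.14175^2 = 923

923


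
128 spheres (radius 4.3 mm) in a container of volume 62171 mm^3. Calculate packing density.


V_sphere = 4/3*pi*4.3^3 = 333.0381 mm^3
Total V = 128*333.0381 = 42628.8768 mm^3
PD = 42628.8768 / 62171 = 0.686

0.686


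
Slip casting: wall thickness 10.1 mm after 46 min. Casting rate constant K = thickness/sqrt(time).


K = 10.1 / sqrt(46) = 10.1 / 6.7823 = 1.489 mm/min^0.5

1.489


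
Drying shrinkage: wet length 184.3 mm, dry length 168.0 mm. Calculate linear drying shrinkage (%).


DS = (184.3 - 168.0) / 184.3 * 100 = 8.84%

8.84


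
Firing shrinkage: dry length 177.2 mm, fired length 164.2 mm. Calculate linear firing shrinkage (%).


FS = (177.2 - 164.2) / 177.2 * 100 = 7.34%

7.34


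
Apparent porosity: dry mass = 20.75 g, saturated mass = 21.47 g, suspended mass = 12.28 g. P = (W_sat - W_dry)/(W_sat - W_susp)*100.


P = (21.47 - 20.75) / (21.47 - 12.28) * 100 = 0.72 / 9.19 * 100 = 7.8%

7.8


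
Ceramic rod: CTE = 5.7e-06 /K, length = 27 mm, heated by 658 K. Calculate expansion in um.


dL = 5.7e-06 * 27 * 658 * 1000 = 101.266 um

101.266


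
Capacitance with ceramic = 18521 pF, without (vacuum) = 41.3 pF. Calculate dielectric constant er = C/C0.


er = 18521 / 41.3 = 448.45

448.45


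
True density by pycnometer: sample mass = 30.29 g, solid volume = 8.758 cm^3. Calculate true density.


TD = 30.29 / 8.758 = 3.459 g/cm^3

3.459


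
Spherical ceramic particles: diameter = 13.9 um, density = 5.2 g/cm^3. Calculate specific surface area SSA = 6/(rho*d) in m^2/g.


SSA = 6 / (5.2 * 13.9) = 0.083 m^2/g

0.083


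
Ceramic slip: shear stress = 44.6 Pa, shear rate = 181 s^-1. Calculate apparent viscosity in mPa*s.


eta = tau/gamma * 1000 = 44.6/181 * 1000 = 246.4 mPa*s

246.4


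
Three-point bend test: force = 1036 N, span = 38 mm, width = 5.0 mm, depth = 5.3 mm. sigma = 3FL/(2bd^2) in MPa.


sigma = 3*1036*38/(2*5.0*5.3^2) = 420.4 MPa

420.4


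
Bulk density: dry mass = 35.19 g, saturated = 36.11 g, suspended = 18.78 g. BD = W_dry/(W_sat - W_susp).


BD = 35.19 / (36.11 - 18.78) = 35.19 / 17.33 = 2.031 g/cm^3

2.031


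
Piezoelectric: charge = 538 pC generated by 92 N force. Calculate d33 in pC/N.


d33 = 538 / 92 = 5.8 pC/N

5.8


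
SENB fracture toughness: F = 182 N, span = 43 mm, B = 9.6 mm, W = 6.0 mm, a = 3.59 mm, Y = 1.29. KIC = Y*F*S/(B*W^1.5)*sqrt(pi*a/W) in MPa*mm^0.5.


KIC = 1.29*182*43/(9.6*6.0^1.5)*sqrt(pi*3.59/6.0) = 98.1

98.1


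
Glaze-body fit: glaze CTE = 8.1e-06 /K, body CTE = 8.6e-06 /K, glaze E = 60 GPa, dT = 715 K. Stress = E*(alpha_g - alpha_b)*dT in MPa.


Stress = 60*1000*(8.1e-06 - 8.6e-06)*715 = -21.5 MPa

-21.5


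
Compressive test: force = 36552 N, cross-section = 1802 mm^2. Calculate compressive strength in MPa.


CS = 36552 / 1802 = 20.3 MPa

20.3


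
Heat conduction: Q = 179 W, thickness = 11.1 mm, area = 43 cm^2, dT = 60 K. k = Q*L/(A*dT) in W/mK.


k = 179*11.1/1000/(43/10000*60) = 7.7 W/mK

7.7


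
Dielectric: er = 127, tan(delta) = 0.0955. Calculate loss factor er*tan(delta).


Loss = 127 * 0.0955 = 12.129

12.129


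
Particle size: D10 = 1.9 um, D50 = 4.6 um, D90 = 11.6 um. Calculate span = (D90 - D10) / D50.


Span = (11.6 - 1.9) / 4.6 = 9.7 / 4.6 = 2.109

2.109


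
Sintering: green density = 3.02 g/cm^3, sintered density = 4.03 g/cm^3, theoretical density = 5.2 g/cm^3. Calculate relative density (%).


Relative = 4.03 / 5.2 * 100 = 77.5%

77.5


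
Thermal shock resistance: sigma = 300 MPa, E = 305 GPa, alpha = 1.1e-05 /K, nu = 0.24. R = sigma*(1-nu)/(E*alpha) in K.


R = 300*(1-0.24)/(305*1000*1.1e-05) = 68 K

68


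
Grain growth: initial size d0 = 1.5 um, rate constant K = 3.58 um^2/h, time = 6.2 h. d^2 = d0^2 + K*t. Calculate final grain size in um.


d^2 = 1.5^2 + 3.58*6.2 = 24.446
d = sqrt(24.446) = 4.94 um

4.94


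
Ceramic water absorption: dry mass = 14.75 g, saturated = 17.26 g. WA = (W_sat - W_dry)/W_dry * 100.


WA = (17.26 - 14.75) / 14.75 * 100 = 17.02%

17.02


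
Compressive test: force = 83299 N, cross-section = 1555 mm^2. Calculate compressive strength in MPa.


CS = 83299 / 1555 = 53.6 MPa

53.6


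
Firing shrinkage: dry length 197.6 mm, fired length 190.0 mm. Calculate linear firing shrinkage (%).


FS = (197.6 - 190.0) / 197.6 * 100 = 3.85%

3.85


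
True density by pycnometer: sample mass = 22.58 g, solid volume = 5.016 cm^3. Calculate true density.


TD = 22.58 / 5.016 = 4.502 g/cm^3

4.502


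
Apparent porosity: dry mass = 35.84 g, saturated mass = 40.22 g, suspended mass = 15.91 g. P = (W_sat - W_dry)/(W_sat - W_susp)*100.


P = (40.22 - 35.84) / (40.22 - 15.91) * 100 = 4.38 / 24.31 * 100 = 18.0%

18.0


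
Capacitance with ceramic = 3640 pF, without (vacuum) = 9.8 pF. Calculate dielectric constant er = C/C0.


er = 3640 / 9.8 = 371.43

371.43


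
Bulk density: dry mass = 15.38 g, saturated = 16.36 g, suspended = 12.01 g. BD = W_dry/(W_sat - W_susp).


BD = 15.38 / (16.36 - 12.01) = 15.38 / 4.35 = 3.536 g/cm^3

3.536


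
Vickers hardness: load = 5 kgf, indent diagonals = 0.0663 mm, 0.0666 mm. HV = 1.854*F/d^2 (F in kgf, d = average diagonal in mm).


d_avg = (0.0663+0.0666)/2 = 0.06645 mm
HV = 1.854*5/0.06645^2 = 2099

2099


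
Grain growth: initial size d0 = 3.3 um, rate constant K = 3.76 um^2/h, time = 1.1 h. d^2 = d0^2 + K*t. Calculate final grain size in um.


d^2 = 3.3^2 + 3.76*1.1 = 15.026
d = sqrt(15.026) = 3.88 um

3.88


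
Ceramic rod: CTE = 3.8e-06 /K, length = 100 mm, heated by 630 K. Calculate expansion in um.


dL = 3.8e-06 * 100 * 630 * 1000 = 239.4 um

239.4


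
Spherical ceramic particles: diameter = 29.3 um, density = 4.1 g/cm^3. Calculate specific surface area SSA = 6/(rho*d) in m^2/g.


SSA = 6 / (4.1 * 29.3) = 0.05 m^2/g

0.05


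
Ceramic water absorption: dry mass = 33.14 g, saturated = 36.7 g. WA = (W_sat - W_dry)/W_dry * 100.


WA = (36.7 - 33.14) / 33.14 * 100 = 10.74%

10.74


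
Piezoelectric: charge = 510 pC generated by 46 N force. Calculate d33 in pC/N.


d33 = 510 / 46 = 11.1 pC/N

11.1


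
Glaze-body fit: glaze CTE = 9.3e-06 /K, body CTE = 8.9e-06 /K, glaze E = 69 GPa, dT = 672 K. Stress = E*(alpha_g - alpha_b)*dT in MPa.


Stress = 69*1000*(9.3e-06 - 8.9e-06)*672 = 18.5 MPa

18.5


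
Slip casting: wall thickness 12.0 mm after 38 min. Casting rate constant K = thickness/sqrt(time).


K = 12.0 / sqrt(38) = 12.0 / 6.1644 = 1.947 mm/min^0.5

1.947


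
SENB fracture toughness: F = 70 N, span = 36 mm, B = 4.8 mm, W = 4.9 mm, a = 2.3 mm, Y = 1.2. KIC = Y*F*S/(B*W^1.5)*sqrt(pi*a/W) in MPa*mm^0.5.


KIC = 1.2*70*36/(4.8*4.9^1.5)*sqrt(pi*2.3/4.9) = 70.53

70.53


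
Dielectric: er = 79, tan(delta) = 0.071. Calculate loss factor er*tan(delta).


Loss = 79 * 0.071 = 5.609

5.609


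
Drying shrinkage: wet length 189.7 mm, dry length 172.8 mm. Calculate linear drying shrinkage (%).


DS = (189.7 - 172.8) / 189.7 * 100 = 8.91%

8.91


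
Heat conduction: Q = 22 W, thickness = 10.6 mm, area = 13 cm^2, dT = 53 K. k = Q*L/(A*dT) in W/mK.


k = 22*10.6/1000/(13/10000*53) = 3.38 W/mK

3.38


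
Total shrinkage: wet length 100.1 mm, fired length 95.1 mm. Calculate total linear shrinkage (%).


TS = (100.1 - 95.1) / 100.1 * 100 = 5.0%

5.0


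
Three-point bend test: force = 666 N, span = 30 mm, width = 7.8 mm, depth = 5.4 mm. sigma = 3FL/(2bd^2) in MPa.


sigma = 3*666*30/(2*7.8*5.4^2) = 131.8 MPa

131.8


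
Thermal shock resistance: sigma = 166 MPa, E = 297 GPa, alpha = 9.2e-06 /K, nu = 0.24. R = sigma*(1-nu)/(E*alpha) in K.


R = 166*(1-0.24)/(297*1000*9.2e-06) = 46 K

46


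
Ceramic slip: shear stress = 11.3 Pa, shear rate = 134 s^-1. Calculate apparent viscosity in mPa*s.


eta = tau/gamma * 1000 = 11.3/134 * 1000 = 84.3 mPa*s

84.3


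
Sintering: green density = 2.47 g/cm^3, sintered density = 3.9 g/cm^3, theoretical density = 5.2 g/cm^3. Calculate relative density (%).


Relative = 3.9 / 5.2 * 100 = 75.0%

75.0


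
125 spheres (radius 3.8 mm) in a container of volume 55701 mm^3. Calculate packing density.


V_sphere = 4/3*pi*3.8^3 = 229.8473 mm^3
Total V = 125*229.8473 = 28730.9125 mm^3
PD = 28730.9125 / 55701 = 0.516

0.516


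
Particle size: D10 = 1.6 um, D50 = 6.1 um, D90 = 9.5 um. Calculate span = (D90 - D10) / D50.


Span = (9.5 - 1.6) / 6.1 = 7.9 / 6.1 = 1.295

1.295


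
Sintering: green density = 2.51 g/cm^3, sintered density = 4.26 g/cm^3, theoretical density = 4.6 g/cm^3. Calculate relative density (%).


Relative = 4.26 / 4.6 * 100 = 92.6%

92.6


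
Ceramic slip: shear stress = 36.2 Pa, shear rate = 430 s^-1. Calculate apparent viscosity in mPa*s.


eta = tau/gamma * 1000 = 36.2/430 * 1000 = 84.2 mPa*s

84.2


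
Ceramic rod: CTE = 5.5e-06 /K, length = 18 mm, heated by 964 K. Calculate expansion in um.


dL = 5.5e-06 * 18 * 964 * 1000 = 95.436 um

95.436


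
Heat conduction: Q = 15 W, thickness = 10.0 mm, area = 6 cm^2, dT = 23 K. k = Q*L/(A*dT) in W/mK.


k = 15*10.0/1000/(6/10000*23) = 10.87 W/mK

10.87


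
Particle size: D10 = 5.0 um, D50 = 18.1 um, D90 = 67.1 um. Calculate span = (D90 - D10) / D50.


Span = (67.1 - 5.0) / 18.1 = 62.1 / 18.1 = 3.431

3.431


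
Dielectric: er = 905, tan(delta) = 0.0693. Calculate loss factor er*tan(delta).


Loss = 905 * 0.0693 = 62.717

62.717


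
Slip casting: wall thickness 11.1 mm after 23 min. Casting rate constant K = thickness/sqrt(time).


K = 11.1 / sqrt(23) = 11.1 / 4.7958 = 2.315 mm/min^0.5

2.315


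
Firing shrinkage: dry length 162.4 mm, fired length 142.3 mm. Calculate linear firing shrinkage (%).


FS = (162.4 - 142.3) / 162.4 * 100 = 12.38%

12.38


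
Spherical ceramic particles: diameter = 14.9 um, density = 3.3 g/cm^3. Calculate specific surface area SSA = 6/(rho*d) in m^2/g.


SSA = 6 / (3.3 * 14.9) = 0.122 m^2/g

0.122


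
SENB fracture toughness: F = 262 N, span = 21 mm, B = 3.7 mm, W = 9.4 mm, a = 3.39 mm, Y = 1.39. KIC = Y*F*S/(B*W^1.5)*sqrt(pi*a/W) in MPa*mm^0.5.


KIC = 1.39*262*21/(3.7*9.4^1.5)*sqrt(pi*3.39/9.4) = 76.34

76.34


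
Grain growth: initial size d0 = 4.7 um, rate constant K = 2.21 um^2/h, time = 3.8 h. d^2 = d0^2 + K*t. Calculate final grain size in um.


d^2 = 4.7^2 + 2.21*3.8 = 30.488
d = sqrt(30.488) = 5.52 um

5.52


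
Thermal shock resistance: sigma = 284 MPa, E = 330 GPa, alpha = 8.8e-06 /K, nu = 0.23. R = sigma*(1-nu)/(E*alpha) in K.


R = 284*(1-0.23)/(330*1000*8.8e-06) = 75 K

75


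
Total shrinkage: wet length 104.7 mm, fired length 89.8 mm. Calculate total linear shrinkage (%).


TS = (104.7 - 89.8) / 104.7 * 100 = 14.23%

14.23


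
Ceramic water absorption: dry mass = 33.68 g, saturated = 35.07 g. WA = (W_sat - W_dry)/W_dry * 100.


WA = (35.07 - 33.68) / 33.68 * 100 = 4.13%

4.13


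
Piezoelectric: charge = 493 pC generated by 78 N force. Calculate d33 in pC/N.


d33 = 493 / 78 = 6.3 pC/N

6.3


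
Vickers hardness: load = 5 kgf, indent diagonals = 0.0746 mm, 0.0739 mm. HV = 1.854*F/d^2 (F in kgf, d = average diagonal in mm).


d_avg = (0.0746+0.0739)/2 = 0.07425 mm
HV = 1.854*5/0.07425^2 = 1681

1681


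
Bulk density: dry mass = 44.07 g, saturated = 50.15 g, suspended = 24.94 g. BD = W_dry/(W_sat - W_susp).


BD = 44.07 / (50.15 - 24.94) = 44.07 / 25.21 = 1.748 g/cm^3

1.748


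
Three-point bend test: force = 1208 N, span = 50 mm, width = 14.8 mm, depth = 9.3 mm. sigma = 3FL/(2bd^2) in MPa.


sigma = 3*1208*50/(2*14.8*9.3^2) = 70.8 MPa

70.8


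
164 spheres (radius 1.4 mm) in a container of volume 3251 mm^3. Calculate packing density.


V_sphere = 4/3*pi*1.4^3 = 11.494 mm^3
Total V = 164*11.494 = 1885.016 mm^3
PD = 1885.016 / 3251 = 0.58

0.58


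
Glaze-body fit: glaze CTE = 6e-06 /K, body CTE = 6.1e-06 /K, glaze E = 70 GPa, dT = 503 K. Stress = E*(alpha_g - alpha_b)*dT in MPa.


Stress = 70*1000*(6e-06 - 6.1e-06)*503 = -3.5 MPa

-3.5


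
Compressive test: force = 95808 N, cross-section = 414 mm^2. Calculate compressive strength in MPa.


CS = 95808 / 414 = 231.4 MPa

231.4


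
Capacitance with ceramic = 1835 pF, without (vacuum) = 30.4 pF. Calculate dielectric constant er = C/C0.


er = 1835 / 30.4 = 60.36

60.36


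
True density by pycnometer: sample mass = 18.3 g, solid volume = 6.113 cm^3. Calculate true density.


TD = 18.3 / 6.113 = 2.994 g/cm^3

2.994


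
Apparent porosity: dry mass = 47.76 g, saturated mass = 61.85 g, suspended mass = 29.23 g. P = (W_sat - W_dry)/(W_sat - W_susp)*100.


P = (61.85 - 47.76) / (61.85 - 29.23) * 100 = 14.09 / 32.62 * 100 = 43.2%

43.2


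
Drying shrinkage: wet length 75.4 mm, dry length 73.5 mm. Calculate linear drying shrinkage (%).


DS = (75.4 - 73.5) / 75.4 * 100 = 2.52%

2.52


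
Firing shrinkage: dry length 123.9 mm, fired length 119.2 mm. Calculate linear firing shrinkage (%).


FS = (123.9 - 119.2) / 123.9 * 100 = 3.79%

3.79


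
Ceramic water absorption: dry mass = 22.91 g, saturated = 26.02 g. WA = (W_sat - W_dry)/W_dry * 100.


WA = (26.02 - 22.91) / 22.91 * 100 = 13.57%

13.57


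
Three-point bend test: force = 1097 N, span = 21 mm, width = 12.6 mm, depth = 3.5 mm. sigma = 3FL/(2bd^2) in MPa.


sigma = 3*1097*21/(2*12.6*3.5^2) = 223.9 MPa

223.9


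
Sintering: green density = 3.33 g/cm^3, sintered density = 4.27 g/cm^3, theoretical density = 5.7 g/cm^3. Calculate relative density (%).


Relative = 4.27 / 5.7 * 100 = 74.9%

74.9


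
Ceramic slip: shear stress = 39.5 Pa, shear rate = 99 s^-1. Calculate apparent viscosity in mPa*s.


eta = tau/gamma * 1000 = 39.5/99 * 1000 = 399.0 mPa*s

399.0


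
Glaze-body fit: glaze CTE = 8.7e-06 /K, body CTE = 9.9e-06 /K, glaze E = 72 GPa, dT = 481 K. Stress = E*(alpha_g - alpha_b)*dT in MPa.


Stress = 72*1000*(8.7e-06 - 9.9e-06)*481 = -41.6 MPa

-41.6


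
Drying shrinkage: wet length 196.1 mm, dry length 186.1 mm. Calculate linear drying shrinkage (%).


DS = (196.1 - 186.1) / 196.1 * 100 = 5.1%

5.1


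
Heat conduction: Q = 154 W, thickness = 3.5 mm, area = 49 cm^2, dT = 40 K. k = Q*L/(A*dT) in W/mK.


k = 154*3.5/1000/(49/10000*40) = 2.75 W/mK

2.75


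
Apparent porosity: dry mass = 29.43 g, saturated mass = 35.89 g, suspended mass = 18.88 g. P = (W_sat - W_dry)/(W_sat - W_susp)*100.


P = (35.89 - 29.43) / (35.89 - 18.88) * 100 = 6.46 / 17.01 * 100 = 38.0%

38.0


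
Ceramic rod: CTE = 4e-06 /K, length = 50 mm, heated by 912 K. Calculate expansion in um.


dL = 4e-06 * 50 * 912 * 1000 = 182.4 um

182.4


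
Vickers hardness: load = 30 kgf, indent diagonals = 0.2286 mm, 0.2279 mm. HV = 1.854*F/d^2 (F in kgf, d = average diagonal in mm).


d_avg = (0.2286+0.2279)/2 = 0.22825 mm
HV = 1.854*30/0.22825^2 = 1068

1068


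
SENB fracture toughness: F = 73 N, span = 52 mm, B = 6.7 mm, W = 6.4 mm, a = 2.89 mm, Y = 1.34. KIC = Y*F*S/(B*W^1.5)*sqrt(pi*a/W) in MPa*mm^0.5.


KIC = 1.34*73*52/(6.7*6.4^1.5)*sqrt(pi*2.89/6.4) = 55.85

55.85


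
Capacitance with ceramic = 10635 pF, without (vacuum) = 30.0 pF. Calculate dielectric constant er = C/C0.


er = 10635 / 30.0 = 354.5

354.5


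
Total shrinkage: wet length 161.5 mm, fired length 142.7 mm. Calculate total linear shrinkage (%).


TS = (161.5 - 142.7) / 161.5 * 100 = 11.64%

11.64


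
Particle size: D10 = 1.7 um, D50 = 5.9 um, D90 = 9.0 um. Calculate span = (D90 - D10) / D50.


Span = (9.0 - 1.7) / 5.9 = 7.3 / 5.9 = 1.237

1.237


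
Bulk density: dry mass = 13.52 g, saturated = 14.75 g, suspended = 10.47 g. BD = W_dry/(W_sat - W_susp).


BD = 13.52 / (14.75 - 10.47) = 13.52 / 4.28 = 3.159 g/cm^3

3.159


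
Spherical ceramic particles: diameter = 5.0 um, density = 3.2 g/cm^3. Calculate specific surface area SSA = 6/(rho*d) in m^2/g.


SSA = 6 / (3.2 * 5.0) = 0.375 m^2/g

0.375


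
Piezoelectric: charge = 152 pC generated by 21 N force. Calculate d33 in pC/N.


d33 = 152 / 21 = 7.2 pC/N

7.2


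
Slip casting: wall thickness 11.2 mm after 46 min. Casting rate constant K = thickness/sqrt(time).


K = 11.2 / sqrt(46) = 11.2 / 6.7823 = 1.651 mm/min^0.5

1.651


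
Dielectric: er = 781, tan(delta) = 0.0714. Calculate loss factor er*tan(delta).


Loss = 781 * 0.0714 = 55.763

55.763


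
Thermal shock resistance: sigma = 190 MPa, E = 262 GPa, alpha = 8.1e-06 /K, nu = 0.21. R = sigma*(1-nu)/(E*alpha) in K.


R = 190*(1-0.21)/(262*1000*8.1e-06) = 71 K

71


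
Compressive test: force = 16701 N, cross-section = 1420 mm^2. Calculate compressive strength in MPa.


CS = 16701 / 1420 = 11.8 MPa

11.8


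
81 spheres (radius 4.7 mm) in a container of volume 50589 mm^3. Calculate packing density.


V_sphere = 4/3*pi*4.7^3 = 434.8928 mm^3
Total V = 81*434.8928 = 35226.3168 mm^3
PD = 35226.3168 / 50589 = 0.696

0.696


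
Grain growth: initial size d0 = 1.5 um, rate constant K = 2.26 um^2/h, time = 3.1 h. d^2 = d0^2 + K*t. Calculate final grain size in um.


d^2 = 1.5^2 + 2.26*3.1 = 9.256
d = sqrt(9.256) = 3.04 um

3.04


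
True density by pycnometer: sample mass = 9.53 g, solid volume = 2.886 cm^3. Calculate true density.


TD = 9.53 / 2.886 = 3.302 g/cm^3

3.302


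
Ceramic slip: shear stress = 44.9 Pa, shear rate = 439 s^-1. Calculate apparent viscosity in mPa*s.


eta = tau/gamma * 1000 = 44.9/439 * 1000 = 102.3 mPa*s

102.3


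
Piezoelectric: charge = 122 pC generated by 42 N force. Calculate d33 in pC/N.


d33 = 122 / 42 = 2.9 pC/N

2.9


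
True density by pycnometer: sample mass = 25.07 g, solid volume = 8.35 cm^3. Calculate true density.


TD = 25.07 / 8.35 = 3.002 g/cm^3

3.002


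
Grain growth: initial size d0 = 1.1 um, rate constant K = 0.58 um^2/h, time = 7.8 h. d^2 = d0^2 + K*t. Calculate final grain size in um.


d^2 = 1.1^2 + 0.58*7.8 = 5.734
d = sqrt(5.734) = 2.39 um

2.39


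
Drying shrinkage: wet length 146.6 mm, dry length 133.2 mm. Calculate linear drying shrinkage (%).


DS = (146.6 - 133.2) / 146.6 * 100 = 9.14%

9.14


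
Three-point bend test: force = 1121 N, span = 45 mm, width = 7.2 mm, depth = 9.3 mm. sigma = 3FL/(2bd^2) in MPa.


sigma = 3*1121*45/(2*7.2*9.3^2) = 121.5 MPa

121.5


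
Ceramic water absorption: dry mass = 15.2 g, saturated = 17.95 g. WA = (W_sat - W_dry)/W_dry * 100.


WA = (17.95 - 15.2) / 15.2 * 100 = 18.09%

18.09


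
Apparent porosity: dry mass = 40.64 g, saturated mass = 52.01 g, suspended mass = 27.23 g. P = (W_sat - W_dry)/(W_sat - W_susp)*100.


P = (52.01 - 40.64) / (52.01 - 27.23) * 100 = 11.37 / 24.78 * 100 = 45.9%

45.9


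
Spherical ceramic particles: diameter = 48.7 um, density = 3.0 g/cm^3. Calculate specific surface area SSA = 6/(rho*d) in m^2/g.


SSA = 6 / (3.0 * 48.7) = 0.041 m^2/g

0.041


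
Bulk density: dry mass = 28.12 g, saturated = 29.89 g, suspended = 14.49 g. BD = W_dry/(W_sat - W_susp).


BD = 28.12 / (29.89 - 14.49) = 28.12 / 15.4 = 1.826 g/cm^3

1.826


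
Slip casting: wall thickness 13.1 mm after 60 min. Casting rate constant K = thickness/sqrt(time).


K = 13.1 / sqrt(60) = 13.1 / 7.746 = 1.691 mm/min^0.5

1.691


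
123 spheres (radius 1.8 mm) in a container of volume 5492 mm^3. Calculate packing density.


V_sphere = 4/3*pi*1.8^3 = 24.429 mm^3
Total V = 123*24.429 = 3004.767 mm^3
PD = 3004.767 / 5492 = 0.547

0.547


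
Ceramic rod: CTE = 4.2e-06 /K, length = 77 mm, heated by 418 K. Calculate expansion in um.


dL = 4.2e-06 * 77 * 418 * 1000 = 135.181 um

135.181


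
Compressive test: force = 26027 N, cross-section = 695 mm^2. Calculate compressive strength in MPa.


CS = 26027 / 695 = 37.4 MPa

37.4


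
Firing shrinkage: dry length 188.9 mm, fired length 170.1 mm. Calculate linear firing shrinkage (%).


FS = (188.9 - 170.1) / 188.9 * 100 = 9.95%

9.95


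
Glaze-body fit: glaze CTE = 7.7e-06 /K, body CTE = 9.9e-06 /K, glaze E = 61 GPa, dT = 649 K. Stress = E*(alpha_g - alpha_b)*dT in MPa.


Stress = 61*1000*(7.7e-06 - 9.9e-06)*649 = -87.1 MPa

-87.1


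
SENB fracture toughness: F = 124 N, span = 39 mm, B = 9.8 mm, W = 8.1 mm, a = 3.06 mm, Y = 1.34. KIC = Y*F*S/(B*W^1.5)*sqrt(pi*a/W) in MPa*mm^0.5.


KIC = 1.34*124*39/(9.8*8.1^1.5)*sqrt(pi*3.06/8.1) = 31.25

31.25


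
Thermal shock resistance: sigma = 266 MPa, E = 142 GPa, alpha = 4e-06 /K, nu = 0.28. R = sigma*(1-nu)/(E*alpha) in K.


R = 266*(1-0.28)/(142*1000*4e-06) = 337 K

337


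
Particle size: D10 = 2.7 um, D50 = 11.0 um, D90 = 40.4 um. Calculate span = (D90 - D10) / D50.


Span = (40.4 - 2.7) / 11.0 = 37.7 / 11.0 = 3.427

3.427


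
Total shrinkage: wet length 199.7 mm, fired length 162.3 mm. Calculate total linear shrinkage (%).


TS = (199.7 - 162.3) / 199.7 * 100 = 18.73%

18.73


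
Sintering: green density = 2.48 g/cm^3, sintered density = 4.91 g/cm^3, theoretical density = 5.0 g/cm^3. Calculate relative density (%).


Relative = 4.91 / 5.0 * 100 = 98.2%

98.2


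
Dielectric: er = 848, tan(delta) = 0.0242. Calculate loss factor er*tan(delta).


Loss = 848 * 0.0242 = 20.522

20.522
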